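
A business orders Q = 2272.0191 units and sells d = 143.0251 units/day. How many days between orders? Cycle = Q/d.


Cycle = 2272.0191 / 143.0251 = 15.8855

15.8855 days


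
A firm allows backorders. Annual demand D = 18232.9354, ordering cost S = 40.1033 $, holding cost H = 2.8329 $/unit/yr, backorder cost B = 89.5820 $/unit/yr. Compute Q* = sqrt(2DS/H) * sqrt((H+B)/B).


sqrt(2DS/H) = 718.4850
sqrt((H+B)/B) = 1.0157
Q* = 718.4850 * 1.0157 = 729.7571

729.7571 units


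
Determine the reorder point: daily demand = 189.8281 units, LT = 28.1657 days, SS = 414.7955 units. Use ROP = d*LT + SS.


d*LT = 189.8281 * 28.1657 = 5346.6413
ROP = 5346.6413 + 414.7955 = 5761.4368

5761.4368 units


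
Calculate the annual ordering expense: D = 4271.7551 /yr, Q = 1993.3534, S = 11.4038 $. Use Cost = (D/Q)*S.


Number of orders = D/Q = 2.1430
Cost = 2.1430 * 11.4038 = 24.4383

24.4383 $/yr


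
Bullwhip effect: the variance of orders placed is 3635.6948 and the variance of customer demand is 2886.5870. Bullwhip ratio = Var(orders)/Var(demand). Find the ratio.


BW = 3635.6948 / 2886.5870 = 1.2595

1.2595


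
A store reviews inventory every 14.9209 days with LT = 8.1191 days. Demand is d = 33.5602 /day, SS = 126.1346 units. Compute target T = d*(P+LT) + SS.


P + LT = 23.0400
d*(P+LT) = 33.5602 * 23.0400 = 773.2270
T = 773.2270 + 126.1346 = 899.3616

899.3616 units


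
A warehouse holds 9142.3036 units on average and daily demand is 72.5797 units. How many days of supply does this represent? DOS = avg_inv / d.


DOS = 9142.3036 / 72.5797 = 125.9623

125.9623 days


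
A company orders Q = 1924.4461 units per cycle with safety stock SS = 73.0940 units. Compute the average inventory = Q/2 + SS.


Q/2 = 962.2230
Avg = 962.2230 + 73.0940 = 1035.3170

1035.3170 units


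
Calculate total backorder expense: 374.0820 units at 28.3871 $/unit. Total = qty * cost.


Total = 374.0820 * 28.3871 = 10619.1031

10619.1031 $


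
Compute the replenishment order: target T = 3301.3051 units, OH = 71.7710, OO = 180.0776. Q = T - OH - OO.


Inventory position = OH + OO = 71.7710 + 180.0776 = 251.8486
Q = 3301.3051 - 251.8486 = 3049.4565

3049.4565 units


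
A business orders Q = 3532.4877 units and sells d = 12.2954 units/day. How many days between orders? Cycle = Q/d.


Cycle = 3532.4877 / 12.2954 = 287.3016

287.3016 days


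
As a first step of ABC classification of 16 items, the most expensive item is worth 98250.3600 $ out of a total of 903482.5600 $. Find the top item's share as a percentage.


Top item = 98250.3600
Total = 903482.5600
Percentage = 98250.3600 / 903482.5600 * 100 = 10.8746

10.8746%


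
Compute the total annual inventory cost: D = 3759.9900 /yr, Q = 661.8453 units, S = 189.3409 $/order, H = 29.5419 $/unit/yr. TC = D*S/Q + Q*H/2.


Ordering cost = D*S/Q = 1075.6591
Holding cost = Q*H/2 = 9776.0838
TC = 1075.6591 + 9776.0838 = 10851.7429

10851.7429 $/yr


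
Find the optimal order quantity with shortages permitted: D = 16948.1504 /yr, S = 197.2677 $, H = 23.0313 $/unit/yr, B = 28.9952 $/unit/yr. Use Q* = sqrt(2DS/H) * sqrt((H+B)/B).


sqrt(2DS/H) = 538.8215
sqrt((H+B)/B) = 1.3395
Q* = 538.8215 * 1.3395 = 721.7623

721.7623 units


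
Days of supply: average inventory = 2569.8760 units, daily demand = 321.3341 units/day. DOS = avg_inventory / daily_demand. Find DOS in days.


DOS = 2569.8760 / 321.3341 = 7.9975

7.9975 days


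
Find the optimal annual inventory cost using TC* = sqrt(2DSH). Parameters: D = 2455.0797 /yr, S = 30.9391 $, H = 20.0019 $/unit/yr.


2*D*S*H = 3038606.8941
TC* = sqrt(3038606.8941) = 1743.1600

1743.1600 $/yr


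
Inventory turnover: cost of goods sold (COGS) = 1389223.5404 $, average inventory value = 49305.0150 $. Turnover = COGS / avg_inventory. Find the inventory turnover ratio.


Turnover = 1389223.5404 / 49305.0150 = 28.1761

28.1761


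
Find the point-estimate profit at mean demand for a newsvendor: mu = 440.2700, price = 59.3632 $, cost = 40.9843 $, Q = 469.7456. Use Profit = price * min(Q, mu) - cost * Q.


Sales at mu = min(469.7456, 440.2700) = 440.2700
Revenue = 59.3632 * 440.2700 = 26135.8361
Total cost = 40.9843 * 469.7456 = 19252.1946
Profit = 26135.8361 - 19252.1946 = 6883.6415

6883.6415 $


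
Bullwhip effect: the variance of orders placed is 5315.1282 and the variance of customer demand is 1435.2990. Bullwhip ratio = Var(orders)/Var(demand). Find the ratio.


BW = 5315.1282 / 1435.2990 = 3.7032

3.7032


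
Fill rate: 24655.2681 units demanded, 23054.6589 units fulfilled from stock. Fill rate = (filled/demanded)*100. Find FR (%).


FR = 23054.6589 / 24655.2681 * 100 = 93.5080

93.5080%


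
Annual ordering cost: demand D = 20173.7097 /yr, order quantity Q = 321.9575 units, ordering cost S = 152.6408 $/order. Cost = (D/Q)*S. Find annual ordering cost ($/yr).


Number of orders = D/Q = 62.6595
Cost = 62.6595 * 152.6408 = 9564.4027

9564.4027 $/yr


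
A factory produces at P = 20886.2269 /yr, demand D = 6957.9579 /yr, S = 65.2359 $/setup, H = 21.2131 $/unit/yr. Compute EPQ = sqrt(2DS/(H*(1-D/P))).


1 - D/P = 1 - 0.3331 = 0.6669
H*(1-D/P) = 14.1462
2DS = 907817.2915
EPQ = sqrt(64173.7115) = 253.3253

253.3253 units


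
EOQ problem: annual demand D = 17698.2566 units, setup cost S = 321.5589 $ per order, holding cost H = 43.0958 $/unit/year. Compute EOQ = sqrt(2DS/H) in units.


2*D*S = 2 * 17698.2566 * 321.5589 = 11382063.8484
2*D*S/H = 264110.7451
EOQ = sqrt(264110.7451) = 513.9171

513.9171 units


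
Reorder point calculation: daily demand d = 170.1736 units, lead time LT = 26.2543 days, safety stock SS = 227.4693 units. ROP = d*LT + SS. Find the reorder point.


d*LT = 170.1736 * 26.2543 = 4467.7887
ROP = 4467.7887 + 227.4693 = 4695.2580

4695.2580 units


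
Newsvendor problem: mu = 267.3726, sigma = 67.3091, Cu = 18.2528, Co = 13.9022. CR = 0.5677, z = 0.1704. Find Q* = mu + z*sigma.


CR = Cu/(Cu+Co) = 18.2528/(18.2528+13.9022) = 0.5677
z = 0.1704
Q* = 267.3726 + 0.1704 * 67.3091 = 278.8421

278.8421 units


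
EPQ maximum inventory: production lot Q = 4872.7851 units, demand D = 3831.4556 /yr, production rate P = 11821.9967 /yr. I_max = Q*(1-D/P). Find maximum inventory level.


D/P = 0.3241
1 - D/P = 0.6759
I_max = 4872.7851 * 0.6759 = 3293.5375

3293.5375 units


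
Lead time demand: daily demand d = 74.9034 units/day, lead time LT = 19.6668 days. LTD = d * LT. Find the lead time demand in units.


LTD = 74.9034 * 19.6668 = 1473.1102

1473.1102 units


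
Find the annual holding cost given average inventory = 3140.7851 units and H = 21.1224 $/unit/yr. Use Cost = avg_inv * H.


Cost = 3140.7851 * 21.1224 = 66340.9192

66340.9192 $/yr


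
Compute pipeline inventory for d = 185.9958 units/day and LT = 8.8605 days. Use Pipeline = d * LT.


Pipeline = 185.9958 * 8.8605 = 1648.0158

1648.0158 units


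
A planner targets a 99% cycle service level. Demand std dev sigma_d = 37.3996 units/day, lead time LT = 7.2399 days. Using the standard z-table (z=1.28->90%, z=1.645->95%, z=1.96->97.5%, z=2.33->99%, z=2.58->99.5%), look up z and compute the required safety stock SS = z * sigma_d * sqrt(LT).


From the table, SL = 99% corresponds to z = 2.33
sqrt(LT) = sqrt(7.2399) = 2.6907
SS = 2.33 * 37.3996 * 2.6907 = 234.4710

234.4710 units


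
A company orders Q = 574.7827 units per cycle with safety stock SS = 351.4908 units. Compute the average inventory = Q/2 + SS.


Q/2 = 287.3913
Avg = 287.3913 + 351.4908 = 638.8821

638.8821 units


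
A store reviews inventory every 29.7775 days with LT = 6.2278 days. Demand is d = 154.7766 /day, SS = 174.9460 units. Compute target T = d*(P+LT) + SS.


P + LT = 36.0053
d*(P+LT) = 154.7766 * 36.0053 = 5572.7779
T = 5572.7779 + 174.9460 = 5747.7239

5747.7239 units


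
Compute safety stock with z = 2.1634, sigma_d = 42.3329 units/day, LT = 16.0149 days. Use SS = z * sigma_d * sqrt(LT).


sqrt(LT) = sqrt(16.0149) = 4.0019
SS = 2.1634 * 42.3329 * 4.0019 = 366.5025

366.5025 units


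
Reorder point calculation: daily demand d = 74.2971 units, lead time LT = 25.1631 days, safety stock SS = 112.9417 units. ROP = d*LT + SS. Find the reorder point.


d*LT = 74.2971 * 25.1631 = 1869.5454
ROP = 1869.5454 + 112.9417 = 1982.4871

1982.4871 units


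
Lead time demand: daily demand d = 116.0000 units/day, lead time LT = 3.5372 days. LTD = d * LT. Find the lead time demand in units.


LTD = 116.0000 * 3.5372 = 410.3152

410.3152 units


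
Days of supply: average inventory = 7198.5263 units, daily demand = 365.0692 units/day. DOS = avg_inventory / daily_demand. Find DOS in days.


DOS = 7198.5263 / 365.0692 = 19.7183

19.7183 days


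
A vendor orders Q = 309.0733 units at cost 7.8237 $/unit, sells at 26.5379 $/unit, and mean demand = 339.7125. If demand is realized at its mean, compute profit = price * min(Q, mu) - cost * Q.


Sales at mu = min(309.0733, 339.7125) = 309.0733
Revenue = 26.5379 * 309.0733 = 8202.1563
Total cost = 7.8237 * 309.0733 = 2418.0968
Profit = 8202.1563 - 2418.0968 = 5784.0596

5784.0596 $


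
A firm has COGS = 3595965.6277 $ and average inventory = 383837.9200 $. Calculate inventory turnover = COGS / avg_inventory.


Turnover = 3595965.6277 / 383837.9200 = 9.3684

9.3684


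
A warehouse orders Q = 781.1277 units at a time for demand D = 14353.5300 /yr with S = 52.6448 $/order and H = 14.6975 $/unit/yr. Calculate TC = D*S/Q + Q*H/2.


Ordering cost = D*S/Q = 967.3690
Holding cost = Q*H/2 = 5740.3122
TC = 967.3690 + 5740.3122 = 6707.6812

6707.6812 $/yr


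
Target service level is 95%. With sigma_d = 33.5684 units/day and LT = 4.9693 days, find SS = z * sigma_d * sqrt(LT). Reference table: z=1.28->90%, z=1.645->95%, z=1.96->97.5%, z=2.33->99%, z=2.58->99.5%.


From the table, SL = 95% corresponds to z = 1.645
sqrt(LT) = sqrt(4.9693) = 2.2292
SS = 1.645 * 33.5684 * 2.2292 = 123.0961

123.0961 units


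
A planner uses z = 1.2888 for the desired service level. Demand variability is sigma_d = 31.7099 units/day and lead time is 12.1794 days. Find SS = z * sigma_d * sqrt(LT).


sqrt(LT) = sqrt(12.1794) = 3.4899
SS = 1.2888 * 31.7099 * 3.4899 = 142.6242

142.6242 units


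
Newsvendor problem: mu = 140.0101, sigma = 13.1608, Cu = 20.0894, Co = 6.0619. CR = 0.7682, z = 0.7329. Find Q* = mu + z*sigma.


CR = Cu/(Cu+Co) = 20.0894/(20.0894+6.0619) = 0.7682
z = 0.7329
Q* = 140.0101 + 0.7329 * 13.1608 = 149.6557

149.6557 units


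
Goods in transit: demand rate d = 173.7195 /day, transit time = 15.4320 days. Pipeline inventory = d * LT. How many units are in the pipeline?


Pipeline = 173.7195 * 15.4320 = 2680.8393

2680.8393 units


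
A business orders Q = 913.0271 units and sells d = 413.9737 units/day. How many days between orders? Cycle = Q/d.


Cycle = 913.0271 / 413.9737 = 2.2055

2.2055 days


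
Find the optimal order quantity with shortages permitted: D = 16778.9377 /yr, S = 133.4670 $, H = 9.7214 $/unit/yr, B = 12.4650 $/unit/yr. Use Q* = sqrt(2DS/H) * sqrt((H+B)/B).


sqrt(2DS/H) = 678.7655
sqrt((H+B)/B) = 1.3341
Q* = 678.7655 * 1.3341 = 905.5596

905.5596 units


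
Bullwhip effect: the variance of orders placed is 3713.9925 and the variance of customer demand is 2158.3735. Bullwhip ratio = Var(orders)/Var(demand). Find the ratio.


BW = 3713.9925 / 2158.3735 = 1.7207

1.7207


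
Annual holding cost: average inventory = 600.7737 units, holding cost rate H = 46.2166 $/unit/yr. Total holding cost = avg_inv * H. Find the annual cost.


Cost = 600.7737 * 46.2166 = 27765.7178

27765.7178 $/yr


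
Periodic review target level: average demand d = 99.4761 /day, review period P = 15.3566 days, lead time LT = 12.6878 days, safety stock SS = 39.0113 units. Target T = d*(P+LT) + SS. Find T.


P + LT = 28.0444
d*(P+LT) = 99.4761 * 28.0444 = 2789.7475
T = 2789.7475 + 39.0113 = 2828.7588

2828.7588 units


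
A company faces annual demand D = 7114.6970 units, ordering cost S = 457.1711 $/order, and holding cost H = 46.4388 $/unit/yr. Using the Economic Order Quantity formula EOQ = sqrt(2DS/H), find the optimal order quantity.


2*D*S = 2 * 7114.6970 * 457.1711 = 6505267.7073
2*D*S/H = 140082.5970
EOQ = sqrt(140082.5970) = 374.2761

374.2761 units


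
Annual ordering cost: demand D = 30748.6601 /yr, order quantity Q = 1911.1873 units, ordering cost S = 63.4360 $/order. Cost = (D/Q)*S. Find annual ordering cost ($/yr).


Number of orders = D/Q = 16.0888
Cost = 16.0888 * 63.4360 = 1020.6075

1020.6075 $/yr


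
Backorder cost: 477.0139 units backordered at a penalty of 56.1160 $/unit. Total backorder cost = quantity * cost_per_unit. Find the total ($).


Total = 477.0139 * 56.1160 = 26768.1120

26768.1120 $


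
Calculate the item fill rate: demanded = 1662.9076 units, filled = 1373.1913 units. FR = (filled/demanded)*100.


FR = 1373.1913 / 1662.9076 * 100 = 82.5777

82.5777%


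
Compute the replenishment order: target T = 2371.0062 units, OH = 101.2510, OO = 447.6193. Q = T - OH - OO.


Inventory position = OH + OO = 101.2510 + 447.6193 = 548.8703
Q = 2371.0062 - 548.8703 = 1822.1359

1822.1359 units


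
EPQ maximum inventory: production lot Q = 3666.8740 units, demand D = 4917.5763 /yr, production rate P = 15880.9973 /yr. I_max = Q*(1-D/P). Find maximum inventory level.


D/P = 0.3097
1 - D/P = 0.6903
I_max = 3666.8740 * 0.6903 = 2531.4206

2531.4206 units


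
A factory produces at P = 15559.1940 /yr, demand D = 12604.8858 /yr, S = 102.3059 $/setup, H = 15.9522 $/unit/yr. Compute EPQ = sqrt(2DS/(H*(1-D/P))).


1 - D/P = 1 - 0.8101 = 0.1899
H*(1-D/P) = 3.0289
2DS = 2579108.3723
EPQ = sqrt(851491.4692) = 922.7630

922.7630 units


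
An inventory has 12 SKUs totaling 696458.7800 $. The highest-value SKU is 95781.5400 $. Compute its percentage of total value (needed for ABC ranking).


Top item = 95781.5400
Total = 696458.7800
Percentage = 95781.5400 / 696458.7800 * 100 = 13.7527

13.7527%


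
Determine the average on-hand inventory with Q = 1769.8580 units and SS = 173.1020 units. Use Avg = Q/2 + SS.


Q/2 = 884.9290
Avg = 884.9290 + 173.1020 = 1058.0310

1058.0310 units


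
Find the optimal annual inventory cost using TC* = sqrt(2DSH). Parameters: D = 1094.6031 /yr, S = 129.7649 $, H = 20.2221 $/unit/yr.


2*D*S*H = 5744737.1121
TC* = sqrt(5744737.1121) = 2396.8181

2396.8181 $/yr


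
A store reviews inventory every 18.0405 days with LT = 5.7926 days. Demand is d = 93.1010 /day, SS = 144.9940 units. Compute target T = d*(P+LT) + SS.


P + LT = 23.8331
d*(P+LT) = 93.1010 * 23.8331 = 2218.8854
T = 2218.8854 + 144.9940 = 2363.8794

2363.8794 units


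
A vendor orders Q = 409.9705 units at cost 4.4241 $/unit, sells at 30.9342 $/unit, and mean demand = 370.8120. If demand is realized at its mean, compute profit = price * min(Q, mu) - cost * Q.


Sales at mu = min(409.9705, 370.8120) = 370.8120
Revenue = 30.9342 * 370.8120 = 11470.7726
Total cost = 4.4241 * 409.9705 = 1813.7505
Profit = 11470.7726 - 1813.7505 = 9657.0221

9657.0221 $


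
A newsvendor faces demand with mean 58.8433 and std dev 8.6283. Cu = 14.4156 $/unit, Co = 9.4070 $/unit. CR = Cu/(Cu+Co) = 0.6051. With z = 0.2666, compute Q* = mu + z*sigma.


CR = Cu/(Cu+Co) = 14.4156/(14.4156+9.4070) = 0.6051
z = 0.2666
Q* = 58.8433 + 0.2666 * 8.6283 = 61.1436

61.1436 units


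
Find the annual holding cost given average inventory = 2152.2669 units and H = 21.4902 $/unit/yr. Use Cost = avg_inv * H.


Cost = 2152.2669 * 21.4902 = 46252.6461

46252.6461 $/yr


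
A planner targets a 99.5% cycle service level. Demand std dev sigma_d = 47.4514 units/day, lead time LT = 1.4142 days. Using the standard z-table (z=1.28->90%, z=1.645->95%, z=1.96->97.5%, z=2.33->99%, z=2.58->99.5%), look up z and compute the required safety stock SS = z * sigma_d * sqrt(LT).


From the table, SL = 99.5% corresponds to z = 2.58
sqrt(LT) = sqrt(1.4142) = 1.1892
SS = 2.58 * 47.4514 * 1.1892 = 145.5875

145.5875 units


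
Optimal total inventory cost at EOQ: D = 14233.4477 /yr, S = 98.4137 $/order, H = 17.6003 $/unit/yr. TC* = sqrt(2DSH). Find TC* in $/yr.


2*D*S*H = 49307812.5271
TC* = sqrt(49307812.5271) = 7021.9522

7021.9522 $/yr


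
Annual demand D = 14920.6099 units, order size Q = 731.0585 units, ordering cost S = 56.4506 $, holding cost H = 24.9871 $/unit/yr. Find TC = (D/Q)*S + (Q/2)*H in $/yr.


Ordering cost = D*S/Q = 1152.1340
Holding cost = Q*H/2 = 9133.5159
TC = 1152.1340 + 9133.5159 = 10285.6500

10285.6500 $/yr


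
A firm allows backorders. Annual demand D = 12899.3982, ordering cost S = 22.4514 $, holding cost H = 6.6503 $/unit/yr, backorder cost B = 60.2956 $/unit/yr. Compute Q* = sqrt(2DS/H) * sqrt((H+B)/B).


sqrt(2DS/H) = 295.1215
sqrt((H+B)/B) = 1.0537
Q* = 295.1215 * 1.0537 = 310.9711

310.9711 units


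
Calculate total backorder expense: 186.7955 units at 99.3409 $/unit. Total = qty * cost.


Total = 186.7955 * 99.3409 = 18556.4331

18556.4331 $


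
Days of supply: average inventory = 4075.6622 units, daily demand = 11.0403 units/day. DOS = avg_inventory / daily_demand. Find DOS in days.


DOS = 4075.6622 / 11.0403 = 369.1623

369.1623 days


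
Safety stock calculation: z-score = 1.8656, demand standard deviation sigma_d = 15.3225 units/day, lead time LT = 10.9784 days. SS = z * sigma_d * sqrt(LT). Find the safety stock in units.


sqrt(LT) = sqrt(10.9784) = 3.3134
SS = 1.8656 * 15.3225 * 3.3134 = 94.7148

94.7148 units


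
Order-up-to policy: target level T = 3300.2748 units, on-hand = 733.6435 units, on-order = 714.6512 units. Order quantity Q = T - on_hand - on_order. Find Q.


Inventory position = OH + OO = 733.6435 + 714.6512 = 1448.2947
Q = 3300.2748 - 1448.2947 = 1851.9801

1851.9801 units


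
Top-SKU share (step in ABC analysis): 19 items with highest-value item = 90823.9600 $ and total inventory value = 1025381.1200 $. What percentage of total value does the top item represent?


Top item = 90823.9600
Total = 1025381.1200
Percentage = 90823.9600 / 1025381.1200 * 100 = 8.8576

8.8576%


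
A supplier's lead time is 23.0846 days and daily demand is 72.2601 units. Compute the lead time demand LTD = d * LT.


LTD = 72.2601 * 23.0846 = 1668.0955

1668.0955 units


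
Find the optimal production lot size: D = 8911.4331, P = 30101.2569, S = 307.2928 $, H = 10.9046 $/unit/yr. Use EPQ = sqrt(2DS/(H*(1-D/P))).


1 - D/P = 1 - 0.2960 = 0.7040
H*(1-D/P) = 7.6763
2DS = 5476838.4586
EPQ = sqrt(713472.8916) = 844.6732

844.6732 units


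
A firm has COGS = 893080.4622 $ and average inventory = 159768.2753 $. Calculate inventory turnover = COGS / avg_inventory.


Turnover = 893080.4622 / 159768.2753 = 5.5898

5.5898


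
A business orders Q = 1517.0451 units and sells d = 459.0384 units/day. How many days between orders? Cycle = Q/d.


Cycle = 1517.0451 / 459.0384 = 3.3048

3.3048 days


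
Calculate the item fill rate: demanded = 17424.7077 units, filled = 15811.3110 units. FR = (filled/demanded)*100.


FR = 15811.3110 / 17424.7077 * 100 = 90.7408

90.7408%


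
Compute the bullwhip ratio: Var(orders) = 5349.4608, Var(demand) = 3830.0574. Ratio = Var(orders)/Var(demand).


BW = 5349.4608 / 3830.0574 = 1.3967

1.3967


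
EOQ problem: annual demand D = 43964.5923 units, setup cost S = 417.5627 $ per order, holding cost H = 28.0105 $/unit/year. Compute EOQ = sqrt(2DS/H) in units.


2*D*S = 2 * 43964.5923 * 417.5627 = 36715947.7304
2*D*S/H = 1310792.3004
EOQ = sqrt(1310792.3004) = 1144.8984

1144.8984 units


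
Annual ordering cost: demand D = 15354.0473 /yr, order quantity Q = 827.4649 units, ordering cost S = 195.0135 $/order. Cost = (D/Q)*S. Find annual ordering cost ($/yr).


Number of orders = D/Q = 18.5555
Cost = 18.5555 * 195.0135 = 3618.5783

3618.5783 $/yr


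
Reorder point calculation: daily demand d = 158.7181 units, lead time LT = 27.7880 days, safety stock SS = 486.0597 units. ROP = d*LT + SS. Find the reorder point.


d*LT = 158.7181 * 27.7880 = 4410.4586
ROP = 4410.4586 + 486.0597 = 4896.5183

4896.5183 units


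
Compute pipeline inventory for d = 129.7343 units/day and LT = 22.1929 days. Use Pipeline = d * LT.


Pipeline = 129.7343 * 22.1929 = 2879.1803

2879.1803 units


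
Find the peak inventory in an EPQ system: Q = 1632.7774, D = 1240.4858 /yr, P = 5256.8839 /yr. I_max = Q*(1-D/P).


D/P = 0.2360
1 - D/P = 0.7640
I_max = 1632.7774 * 0.7640 = 1247.4850

1247.4850 units


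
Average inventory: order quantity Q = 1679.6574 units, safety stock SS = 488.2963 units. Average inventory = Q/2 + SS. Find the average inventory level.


Q/2 = 839.8287
Avg = 839.8287 + 488.2963 = 1328.1250

1328.1250 units


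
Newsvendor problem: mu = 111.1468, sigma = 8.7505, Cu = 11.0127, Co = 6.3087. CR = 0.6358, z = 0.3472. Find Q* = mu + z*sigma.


CR = Cu/(Cu+Co) = 11.0127/(11.0127+6.3087) = 0.6358
z = 0.3472
Q* = 111.1468 + 0.3472 * 8.7505 = 114.1850

114.1850 units


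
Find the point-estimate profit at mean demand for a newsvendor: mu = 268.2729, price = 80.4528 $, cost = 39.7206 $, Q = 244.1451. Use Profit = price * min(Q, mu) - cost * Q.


Sales at mu = min(244.1451, 268.2729) = 244.1451
Revenue = 80.4528 * 244.1451 = 19642.1569
Total cost = 39.7206 * 244.1451 = 9697.5899
Profit = 19642.1569 - 9697.5899 = 9944.5670

9944.5670 $


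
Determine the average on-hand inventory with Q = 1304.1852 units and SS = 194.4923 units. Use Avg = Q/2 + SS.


Q/2 = 652.0926
Avg = 652.0926 + 194.4923 = 846.5849

846.5849 units


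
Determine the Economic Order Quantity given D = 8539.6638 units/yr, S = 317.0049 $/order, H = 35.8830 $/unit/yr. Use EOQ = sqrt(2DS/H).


2*D*S = 2 * 8539.6638 * 317.0049 = 5414230.5379
2*D*S/H = 150885.6712
EOQ = sqrt(150885.6712) = 388.4400

388.4400 units


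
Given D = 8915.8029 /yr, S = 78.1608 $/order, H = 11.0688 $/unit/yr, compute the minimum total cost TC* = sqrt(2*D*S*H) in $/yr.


2*D*S*H = 15426947.1219
TC* = sqrt(15426947.1219) = 3927.7153

3927.7153 $/yr


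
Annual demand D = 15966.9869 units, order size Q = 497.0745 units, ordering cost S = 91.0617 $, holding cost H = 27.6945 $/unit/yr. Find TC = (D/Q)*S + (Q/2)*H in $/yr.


Ordering cost = D*S/Q = 2925.0766
Holding cost = Q*H/2 = 6883.1149
TC = 2925.0766 + 6883.1149 = 9808.1914

9808.1914 $/yr


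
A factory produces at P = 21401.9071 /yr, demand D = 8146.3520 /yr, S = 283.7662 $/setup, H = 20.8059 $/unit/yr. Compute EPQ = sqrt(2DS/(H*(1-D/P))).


1 - D/P = 1 - 0.3806 = 0.6194
H*(1-D/P) = 12.8864
2DS = 4623318.7018
EPQ = sqrt(358774.7582) = 598.9781

598.9781 units


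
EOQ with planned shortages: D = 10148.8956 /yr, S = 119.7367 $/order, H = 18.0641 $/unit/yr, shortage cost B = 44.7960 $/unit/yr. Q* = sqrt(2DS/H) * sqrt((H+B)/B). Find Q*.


sqrt(2DS/H) = 366.8005
sqrt((H+B)/B) = 1.1846
Q* = 366.8005 * 1.1846 = 434.5080

434.5080 units


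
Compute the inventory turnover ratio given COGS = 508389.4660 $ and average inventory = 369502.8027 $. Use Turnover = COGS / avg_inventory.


Turnover = 508389.4660 / 369502.8027 = 1.3759

1.3759


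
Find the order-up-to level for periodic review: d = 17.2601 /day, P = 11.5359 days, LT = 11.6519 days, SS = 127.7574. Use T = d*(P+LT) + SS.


P + LT = 23.1878
d*(P+LT) = 17.2601 * 23.1878 = 400.2237
T = 400.2237 + 127.7574 = 527.9811

527.9811 units


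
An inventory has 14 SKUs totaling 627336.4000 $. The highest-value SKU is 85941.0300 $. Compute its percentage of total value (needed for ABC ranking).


Top item = 85941.0300
Total = 627336.4000
Percentage = 85941.0300 / 627336.4000 * 100 = 13.6994

13.6994%


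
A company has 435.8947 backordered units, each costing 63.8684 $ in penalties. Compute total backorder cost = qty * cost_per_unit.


Total = 435.8947 * 63.8684 = 27839.8971

27839.8971 $


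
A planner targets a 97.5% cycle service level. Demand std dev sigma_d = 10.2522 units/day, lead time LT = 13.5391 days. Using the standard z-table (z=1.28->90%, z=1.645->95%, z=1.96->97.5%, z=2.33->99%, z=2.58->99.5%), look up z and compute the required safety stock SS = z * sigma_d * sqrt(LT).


From the table, SL = 97.5% corresponds to z = 1.96
sqrt(LT) = sqrt(13.5391) = 3.6796
SS = 1.96 * 10.2522 * 3.6796 = 73.9381

73.9381 units


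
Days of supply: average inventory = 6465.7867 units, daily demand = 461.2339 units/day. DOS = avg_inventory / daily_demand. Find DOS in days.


DOS = 6465.7867 / 461.2339 = 14.0185

14.0185 days


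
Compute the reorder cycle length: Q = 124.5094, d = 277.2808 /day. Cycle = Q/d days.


Cycle = 124.5094 / 277.2808 = 0.4490

0.4490 days


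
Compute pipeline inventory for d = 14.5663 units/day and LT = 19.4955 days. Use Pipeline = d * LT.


Pipeline = 14.5663 * 19.4955 = 283.9773

283.9773 units


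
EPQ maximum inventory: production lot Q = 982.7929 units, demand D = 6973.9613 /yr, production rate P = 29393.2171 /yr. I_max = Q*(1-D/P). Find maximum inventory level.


D/P = 0.2373
1 - D/P = 0.7627
I_max = 982.7929 * 0.7627 = 749.6112

749.6112 units


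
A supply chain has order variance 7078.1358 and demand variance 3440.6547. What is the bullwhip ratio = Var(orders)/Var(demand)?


BW = 7078.1358 / 3440.6547 = 2.0572

2.0572


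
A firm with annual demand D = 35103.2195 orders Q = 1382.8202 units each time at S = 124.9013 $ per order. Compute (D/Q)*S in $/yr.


Number of orders = D/Q = 25.3852
Cost = 25.3852 * 124.9013 = 3170.6492

3170.6492 $/yr


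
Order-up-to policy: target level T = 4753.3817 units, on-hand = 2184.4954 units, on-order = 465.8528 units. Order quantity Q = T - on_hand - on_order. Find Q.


Inventory position = OH + OO = 2184.4954 + 465.8528 = 2650.3482
Q = 4753.3817 - 2650.3482 = 2103.0335

2103.0335 units


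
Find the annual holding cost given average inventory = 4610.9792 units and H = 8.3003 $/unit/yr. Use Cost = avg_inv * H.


Cost = 4610.9792 * 8.3003 = 38272.5107

38272.5107 $/yr


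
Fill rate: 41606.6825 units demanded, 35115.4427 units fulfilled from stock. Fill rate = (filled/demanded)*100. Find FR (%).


FR = 35115.4427 / 41606.6825 * 100 = 84.3986

84.3986%


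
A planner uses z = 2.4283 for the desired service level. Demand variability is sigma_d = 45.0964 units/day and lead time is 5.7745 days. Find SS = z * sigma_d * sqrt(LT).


sqrt(LT) = sqrt(5.7745) = 2.4030
SS = 2.4283 * 45.0964 * 2.4030 = 263.1488

263.1488 units


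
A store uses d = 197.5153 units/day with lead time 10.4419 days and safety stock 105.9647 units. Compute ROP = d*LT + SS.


d*LT = 197.5153 * 10.4419 = 2062.4350
ROP = 2062.4350 + 105.9647 = 2168.3997

2168.3997 units


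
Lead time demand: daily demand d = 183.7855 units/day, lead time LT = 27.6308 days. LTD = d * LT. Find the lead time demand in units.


LTD = 183.7855 * 27.6308 = 5078.1404

5078.1404 units


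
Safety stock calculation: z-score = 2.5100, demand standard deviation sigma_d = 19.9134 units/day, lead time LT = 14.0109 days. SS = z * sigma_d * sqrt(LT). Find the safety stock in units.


sqrt(LT) = sqrt(14.0109) = 3.7431
SS = 2.5100 * 19.9134 * 3.7431 = 187.0907

187.0907 units


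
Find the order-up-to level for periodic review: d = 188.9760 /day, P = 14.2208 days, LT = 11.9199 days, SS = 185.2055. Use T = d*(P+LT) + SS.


P + LT = 26.1407
d*(P+LT) = 188.9760 * 26.1407 = 4939.9649
T = 4939.9649 + 185.2055 = 5125.1704

5125.1704 units


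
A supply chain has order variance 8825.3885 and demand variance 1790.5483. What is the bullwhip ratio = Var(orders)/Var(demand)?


BW = 8825.3885 / 1790.5483 = 4.9289

4.9289


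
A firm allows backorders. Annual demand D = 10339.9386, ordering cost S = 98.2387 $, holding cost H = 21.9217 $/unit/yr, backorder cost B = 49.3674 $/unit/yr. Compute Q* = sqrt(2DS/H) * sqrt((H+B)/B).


sqrt(2DS/H) = 304.4235
sqrt((H+B)/B) = 1.2017
Q* = 304.4235 * 1.2017 = 365.8218

365.8218 units


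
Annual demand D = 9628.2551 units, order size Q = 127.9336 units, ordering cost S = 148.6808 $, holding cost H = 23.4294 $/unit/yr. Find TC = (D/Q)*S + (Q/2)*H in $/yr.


Ordering cost = D*S/Q = 11189.6849
Holding cost = Q*H/2 = 1498.7037
TC = 11189.6849 + 1498.7037 = 12688.3886

12688.3886 $/yr


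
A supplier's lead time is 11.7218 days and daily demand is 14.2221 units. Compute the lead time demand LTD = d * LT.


LTD = 14.2221 * 11.7218 = 166.7086

166.7086 units


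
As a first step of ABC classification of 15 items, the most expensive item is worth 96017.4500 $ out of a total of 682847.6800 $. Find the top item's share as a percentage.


Top item = 96017.4500
Total = 682847.6800
Percentage = 96017.4500 / 682847.6800 * 100 = 14.0613

14.0613%


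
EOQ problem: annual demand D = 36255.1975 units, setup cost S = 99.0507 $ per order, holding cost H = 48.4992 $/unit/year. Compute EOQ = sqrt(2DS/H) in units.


2*D*S = 2 * 36255.1975 * 99.0507 = 7182205.3820
2*D*S/H = 148089.1516
EOQ = sqrt(148089.1516) = 384.8235

384.8235 units


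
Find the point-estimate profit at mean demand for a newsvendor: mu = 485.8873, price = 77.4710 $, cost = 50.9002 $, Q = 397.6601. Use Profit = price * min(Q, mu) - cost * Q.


Sales at mu = min(397.6601, 485.8873) = 397.6601
Revenue = 77.4710 * 397.6601 = 30807.1256
Total cost = 50.9002 * 397.6601 = 20240.9786
Profit = 30807.1256 - 20240.9786 = 10566.1470

10566.1470 $


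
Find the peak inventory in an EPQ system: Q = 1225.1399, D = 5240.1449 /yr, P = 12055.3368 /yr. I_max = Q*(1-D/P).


D/P = 0.4347
1 - D/P = 0.5653
I_max = 1225.1399 * 0.5653 = 692.6031

692.6031 units


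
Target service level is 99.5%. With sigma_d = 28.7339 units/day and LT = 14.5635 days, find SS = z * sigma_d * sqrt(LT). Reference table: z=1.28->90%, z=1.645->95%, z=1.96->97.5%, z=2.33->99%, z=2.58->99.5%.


From the table, SL = 99.5% corresponds to z = 2.58
sqrt(LT) = sqrt(14.5635) = 3.8162
SS = 2.58 * 28.7339 * 3.8162 = 282.9093

282.9093 units


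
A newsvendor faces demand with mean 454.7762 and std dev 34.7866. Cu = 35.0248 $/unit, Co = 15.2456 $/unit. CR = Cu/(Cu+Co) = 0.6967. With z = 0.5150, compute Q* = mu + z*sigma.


CR = Cu/(Cu+Co) = 35.0248/(35.0248+15.2456) = 0.6967
z = 0.5150
Q* = 454.7762 + 0.5150 * 34.7866 = 472.6913

472.6913 units


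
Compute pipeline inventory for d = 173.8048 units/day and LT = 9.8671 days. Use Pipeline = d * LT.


Pipeline = 173.8048 * 9.8671 = 1714.9493

1714.9493 units


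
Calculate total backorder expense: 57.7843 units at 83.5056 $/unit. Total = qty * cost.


Total = 57.7843 * 83.5056 = 4825.3126

4825.3126 $


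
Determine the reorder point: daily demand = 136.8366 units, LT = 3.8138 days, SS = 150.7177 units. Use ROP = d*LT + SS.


d*LT = 136.8366 * 3.8138 = 521.8674
ROP = 521.8674 + 150.7177 = 672.5851

672.5851 units


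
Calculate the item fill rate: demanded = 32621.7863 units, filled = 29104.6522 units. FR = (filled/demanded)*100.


FR = 29104.6522 / 32621.7863 * 100 = 89.2185

89.2185%


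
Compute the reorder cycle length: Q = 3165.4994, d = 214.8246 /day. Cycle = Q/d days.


Cycle = 3165.4994 / 214.8246 = 14.7353

14.7353 days


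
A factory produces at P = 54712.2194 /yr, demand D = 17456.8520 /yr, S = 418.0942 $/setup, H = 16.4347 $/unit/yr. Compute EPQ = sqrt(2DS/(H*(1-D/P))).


1 - D/P = 1 - 0.3191 = 0.6809
H*(1-D/P) = 11.1909
2DS = 14597217.1429
EPQ = sqrt(1304378.9131) = 1142.0941

1142.0941 units


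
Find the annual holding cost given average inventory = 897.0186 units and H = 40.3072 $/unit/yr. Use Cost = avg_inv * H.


Cost = 897.0186 * 40.3072 = 36156.3081

36156.3081 $/yr


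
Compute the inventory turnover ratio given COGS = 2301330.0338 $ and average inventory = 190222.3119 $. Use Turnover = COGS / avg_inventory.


Turnover = 2301330.0338 / 190222.3119 = 12.0981

12.0981


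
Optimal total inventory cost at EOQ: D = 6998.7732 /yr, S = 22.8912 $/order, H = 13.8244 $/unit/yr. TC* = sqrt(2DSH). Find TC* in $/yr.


2*D*S*H = 4429623.0148
TC* = sqrt(4429623.0148) = 2104.6670

2104.6670 $/yr


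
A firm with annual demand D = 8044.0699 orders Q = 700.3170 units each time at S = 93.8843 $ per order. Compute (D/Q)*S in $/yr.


Number of orders = D/Q = 11.4863
Cost = 11.4863 * 93.8843 = 1078.3857

1078.3857 $/yr


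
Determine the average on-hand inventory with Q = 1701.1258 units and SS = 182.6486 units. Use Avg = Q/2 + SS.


Q/2 = 850.5629
Avg = 850.5629 + 182.6486 = 1033.2115

1033.2115 units


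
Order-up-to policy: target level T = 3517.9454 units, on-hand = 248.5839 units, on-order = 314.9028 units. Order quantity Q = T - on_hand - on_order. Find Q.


Inventory position = OH + OO = 248.5839 + 314.9028 = 563.4867
Q = 3517.9454 - 563.4867 = 2954.4587

2954.4587 units


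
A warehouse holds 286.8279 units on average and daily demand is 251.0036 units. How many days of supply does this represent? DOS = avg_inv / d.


DOS = 286.8279 / 251.0036 = 1.1427

1.1427 days


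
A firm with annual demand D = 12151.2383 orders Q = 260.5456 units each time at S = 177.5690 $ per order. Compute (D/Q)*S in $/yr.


Number of orders = D/Q = 46.6377
Cost = 46.6377 * 177.5690 = 8281.4035

8281.4035 $/yr


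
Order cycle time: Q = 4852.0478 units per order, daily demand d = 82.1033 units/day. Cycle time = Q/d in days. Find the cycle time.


Cycle = 4852.0478 / 82.1033 = 59.0969

59.0969 days


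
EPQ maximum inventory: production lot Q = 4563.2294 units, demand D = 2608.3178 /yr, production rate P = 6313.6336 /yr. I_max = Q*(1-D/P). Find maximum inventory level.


D/P = 0.4131
1 - D/P = 0.5869
I_max = 4563.2294 * 0.5869 = 2678.0468

2678.0468 units


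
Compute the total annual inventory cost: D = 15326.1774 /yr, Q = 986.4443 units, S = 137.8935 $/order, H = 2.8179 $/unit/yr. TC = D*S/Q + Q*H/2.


Ordering cost = D*S/Q = 2142.4223
Holding cost = Q*H/2 = 1389.8507
TC = 2142.4223 + 1389.8507 = 3532.2730

3532.2730 $/yr


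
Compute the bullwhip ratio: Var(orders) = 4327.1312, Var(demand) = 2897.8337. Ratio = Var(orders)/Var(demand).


BW = 4327.1312 / 2897.8337 = 1.4932

1.4932


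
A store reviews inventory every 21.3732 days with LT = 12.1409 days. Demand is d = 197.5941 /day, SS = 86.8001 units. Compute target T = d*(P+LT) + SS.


P + LT = 33.5141
d*(P+LT) = 197.5941 * 33.5141 = 6622.1884
T = 6622.1884 + 86.8001 = 6708.9885

6708.9885 units


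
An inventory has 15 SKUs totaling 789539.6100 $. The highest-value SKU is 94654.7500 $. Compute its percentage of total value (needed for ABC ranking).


Top item = 94654.7500
Total = 789539.6100
Percentage = 94654.7500 / 789539.6100 * 100 = 11.9886

11.9886%


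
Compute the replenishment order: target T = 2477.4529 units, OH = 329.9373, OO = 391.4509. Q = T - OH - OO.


Inventory position = OH + OO = 329.9373 + 391.4509 = 721.3882
Q = 2477.4529 - 721.3882 = 1756.0647

1756.0647 units


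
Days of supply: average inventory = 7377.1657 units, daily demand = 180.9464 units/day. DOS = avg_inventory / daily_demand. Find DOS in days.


DOS = 7377.1657 / 180.9464 = 40.7699

40.7699 days


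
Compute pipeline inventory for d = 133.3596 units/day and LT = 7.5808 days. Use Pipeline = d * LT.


Pipeline = 133.3596 * 7.5808 = 1010.9725

1010.9725 units


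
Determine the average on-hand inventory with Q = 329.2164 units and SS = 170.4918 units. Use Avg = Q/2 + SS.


Q/2 = 164.6082
Avg = 164.6082 + 170.4918 = 335.1000

335.1000 units


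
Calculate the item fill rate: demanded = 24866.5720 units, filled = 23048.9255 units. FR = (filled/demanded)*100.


FR = 23048.9255 / 24866.5720 * 100 = 92.6904

92.6904%


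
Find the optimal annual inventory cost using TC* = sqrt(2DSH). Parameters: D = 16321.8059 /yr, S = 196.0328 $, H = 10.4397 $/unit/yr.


2*D*S*H = 66805922.6613
TC* = sqrt(66805922.6613) = 8173.4890

8173.4890 $/yr


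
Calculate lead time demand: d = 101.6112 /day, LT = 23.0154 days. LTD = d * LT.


LTD = 101.6112 * 23.0154 = 2338.6224

2338.6224 units


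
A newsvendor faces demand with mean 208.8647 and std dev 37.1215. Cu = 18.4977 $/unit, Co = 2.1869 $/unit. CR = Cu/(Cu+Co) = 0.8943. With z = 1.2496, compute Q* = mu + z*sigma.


CR = Cu/(Cu+Co) = 18.4977/(18.4977+2.1869) = 0.8943
z = 1.2496
Q* = 208.8647 + 1.2496 * 37.1215 = 255.2517

255.2517 units


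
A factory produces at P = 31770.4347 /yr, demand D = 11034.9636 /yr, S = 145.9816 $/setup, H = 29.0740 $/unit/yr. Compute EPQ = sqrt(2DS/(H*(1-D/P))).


1 - D/P = 1 - 0.3473 = 0.6527
H*(1-D/P) = 18.9756
2DS = 3221803.2845
EPQ = sqrt(169786.6284) = 412.0517

412.0517 units


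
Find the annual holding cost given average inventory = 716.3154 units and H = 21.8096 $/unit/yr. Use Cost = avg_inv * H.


Cost = 716.3154 * 21.8096 = 15622.5523

15622.5523 $/yr


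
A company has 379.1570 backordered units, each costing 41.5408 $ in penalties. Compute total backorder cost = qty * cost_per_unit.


Total = 379.1570 * 41.5408 = 15750.4851

15750.4851 $


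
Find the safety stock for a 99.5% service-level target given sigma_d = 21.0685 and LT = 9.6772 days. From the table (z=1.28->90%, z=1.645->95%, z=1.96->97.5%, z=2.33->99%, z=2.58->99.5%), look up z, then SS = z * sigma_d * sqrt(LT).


From the table, SL = 99.5% corresponds to z = 2.58
sqrt(LT) = sqrt(9.6772) = 3.1108
SS = 2.58 * 21.0685 * 3.1108 = 169.0940

169.0940 units


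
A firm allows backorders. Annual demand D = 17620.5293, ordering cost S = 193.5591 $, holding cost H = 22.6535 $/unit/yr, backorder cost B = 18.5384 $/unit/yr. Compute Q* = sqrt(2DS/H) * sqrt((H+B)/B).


sqrt(2DS/H) = 548.7362
sqrt((H+B)/B) = 1.4906
Q* = 548.7362 * 1.4906 = 817.9625

817.9625 units


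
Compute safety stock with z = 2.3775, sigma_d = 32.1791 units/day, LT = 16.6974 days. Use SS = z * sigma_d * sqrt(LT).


sqrt(LT) = sqrt(16.6974) = 4.0862
SS = 2.3775 * 32.1791 * 4.0862 = 312.6215

312.6215 units


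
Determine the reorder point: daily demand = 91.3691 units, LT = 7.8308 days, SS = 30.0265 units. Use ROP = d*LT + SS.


d*LT = 91.3691 * 7.8308 = 715.4931
ROP = 715.4931 + 30.0265 = 745.5196

745.5196 units


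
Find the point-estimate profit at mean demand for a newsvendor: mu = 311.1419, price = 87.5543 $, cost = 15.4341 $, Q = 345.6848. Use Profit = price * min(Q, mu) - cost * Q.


Sales at mu = min(345.6848, 311.1419) = 311.1419
Revenue = 87.5543 * 311.1419 = 27241.8113
Total cost = 15.4341 * 345.6848 = 5335.3338
Profit = 27241.8113 - 5335.3338 = 21906.4775

21906.4775 $


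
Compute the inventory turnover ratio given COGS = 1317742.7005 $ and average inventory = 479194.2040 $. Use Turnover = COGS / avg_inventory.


Turnover = 1317742.7005 / 479194.2040 = 2.7499

2.7499


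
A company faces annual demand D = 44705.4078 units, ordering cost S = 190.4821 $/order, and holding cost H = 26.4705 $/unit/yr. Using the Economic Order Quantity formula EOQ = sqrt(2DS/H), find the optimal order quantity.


2*D*S = 2 * 44705.4078 * 190.4821 = 17031159.9182
2*D*S/H = 643401.5194
EOQ = sqrt(643401.5194) = 802.1231

802.1231 units


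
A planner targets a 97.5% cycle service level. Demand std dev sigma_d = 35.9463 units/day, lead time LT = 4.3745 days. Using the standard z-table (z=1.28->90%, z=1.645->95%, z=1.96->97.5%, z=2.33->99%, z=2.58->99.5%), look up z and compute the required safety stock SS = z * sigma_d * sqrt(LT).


From the table, SL = 97.5% corresponds to z = 1.96
sqrt(LT) = sqrt(4.3745) = 2.0915
SS = 1.96 * 35.9463 * 2.0915 = 147.3583

147.3583 units


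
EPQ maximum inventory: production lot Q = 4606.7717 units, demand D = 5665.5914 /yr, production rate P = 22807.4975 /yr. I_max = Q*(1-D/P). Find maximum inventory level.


D/P = 0.2484
1 - D/P = 0.7516
I_max = 4606.7717 * 0.7516 = 3462.4074

3462.4074 units
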